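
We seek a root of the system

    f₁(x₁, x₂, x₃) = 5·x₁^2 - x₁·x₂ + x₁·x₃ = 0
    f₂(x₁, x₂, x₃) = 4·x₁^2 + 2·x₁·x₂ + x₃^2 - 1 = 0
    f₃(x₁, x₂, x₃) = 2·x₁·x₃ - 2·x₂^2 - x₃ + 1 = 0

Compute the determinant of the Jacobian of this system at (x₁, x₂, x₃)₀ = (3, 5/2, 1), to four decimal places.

J = [[10·x₁ - x₂ + x₃, -x₁, x₁], [8·x₁ + 2·x₂, 2·x₁, 2·x₃], [2·x₃, -4·x₂, 2·x₁ - 1]].
At the point, J = [[28.5000, -3.0000, 3.0000], [29.0000, 6.0000, 2.0000], [2.0000, -10.0000, 5.0000]].
det J = 942.0000.

942.0000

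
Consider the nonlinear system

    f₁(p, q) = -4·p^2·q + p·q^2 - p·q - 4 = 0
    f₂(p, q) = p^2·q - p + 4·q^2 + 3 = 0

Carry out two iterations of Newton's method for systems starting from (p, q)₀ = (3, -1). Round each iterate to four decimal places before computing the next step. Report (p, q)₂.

(2.1178, -0.2665)

At (3, -1): F = (38.0000, -5.0000).
Jacobian J = [[-8·p·q + q^2 - q, -4·p^2 + 2·p·q - p], [2·p·q - 1, p^2 + 8·q]].
At the point, J = [[26.0000, -45.0000], [-7.0000, 1.0000]] (det J = -289.0000).
Solving J·Δ = −F gives Δ = (-0.6471, 0.4706).
Then the next iterate is (p, q)₁ = (2.3529, -0.5294).
Round to (2.3529, -0.5294) and repeat: F = (9.628386, -1.162674), J = [[10.774666, -26.988704], [-3.491251, 1.300938]].
Δ = (-0.2351, 0.2629), so (p, q)₂ = (2.1178, -0.2665).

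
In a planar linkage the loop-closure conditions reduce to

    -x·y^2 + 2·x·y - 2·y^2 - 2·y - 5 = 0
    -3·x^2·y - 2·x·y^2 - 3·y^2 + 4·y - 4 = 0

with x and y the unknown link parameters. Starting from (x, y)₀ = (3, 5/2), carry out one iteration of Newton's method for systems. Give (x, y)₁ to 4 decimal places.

At (3, 5/2): F = (-26.2500, -117.7500).
Jacobian J = [[-y^2 + 2·y, -2·x·y + 2·x - 4·y - 2], [-6·x·y - 2·y^2, -3·x^2 - 4·x·y - 6·y + 4]].
At the point, J = [[-1.2500, -21.0000], [-57.5000, -68.0000]] (det J = -1122.5000).
Solving J·Δ = −F gives Δ = (-0.6127, -1.2135).
Then the next iterate is (x, y)₁ = (2.3873, 1.2865).

(2.3873, 1.2865)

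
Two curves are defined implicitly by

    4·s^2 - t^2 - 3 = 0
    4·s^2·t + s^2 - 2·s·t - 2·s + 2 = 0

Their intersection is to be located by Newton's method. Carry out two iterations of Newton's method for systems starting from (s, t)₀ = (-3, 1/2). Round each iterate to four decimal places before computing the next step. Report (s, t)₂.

(-1.0306, -0.1624)

At (-3, 1/2): F = (32.7500, 38.0000).
Jacobian J = [[8·s, -2·t], [8·s·t + 2·s - 2·t - 2, 4·s^2 - 2·s]].
At the point, J = [[-24.0000, -1.0000], [-21.0000, 42.0000]] (det J = -1029.0000).
Solving J·Δ = −F gives Δ = (1.3737, -0.2179).
Then the next iterate is (s, t)₁ = (-1.6263, 0.2821).
Round to (-1.6263, 0.2821) and repeat: F = (7.499826, 11.799461), J = [[-13.0104, -0.5642], [-9.487034, 13.832007]].
Δ = (0.5957, -0.4445), so (s, t)₂ = (-1.0306, -0.1624).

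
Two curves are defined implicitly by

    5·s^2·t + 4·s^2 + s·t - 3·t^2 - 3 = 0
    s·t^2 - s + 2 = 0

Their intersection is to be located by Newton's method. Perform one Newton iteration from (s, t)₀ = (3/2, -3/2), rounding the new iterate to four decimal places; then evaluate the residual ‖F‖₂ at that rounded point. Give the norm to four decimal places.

At (3/2, -3/2): F = (-19.8750, 3.8750).
Jacobian J = [[10·s·t + 8·s + t, 5·s^2 + s - 6·t], [t^2 - 1, 2·s·t]].
At the point, J = [[-12.0000, 21.7500], [1.2500, -4.5000]] (det J = 26.8125).
Solving J·Δ = −F gives Δ = (-0.1923, 0.8077).
Then the next iterate is (s, t)₁ = (1.3077, -0.6923).
Re-evaluating at (1.3077, -0.6923): F = (-4.422281, 1.319054), so ‖F‖₂ = 4.6148.

4.6148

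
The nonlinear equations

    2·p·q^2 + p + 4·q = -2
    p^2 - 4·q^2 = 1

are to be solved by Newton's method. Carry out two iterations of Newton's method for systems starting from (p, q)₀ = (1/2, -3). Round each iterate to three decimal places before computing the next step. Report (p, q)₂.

(0.737, -0.700)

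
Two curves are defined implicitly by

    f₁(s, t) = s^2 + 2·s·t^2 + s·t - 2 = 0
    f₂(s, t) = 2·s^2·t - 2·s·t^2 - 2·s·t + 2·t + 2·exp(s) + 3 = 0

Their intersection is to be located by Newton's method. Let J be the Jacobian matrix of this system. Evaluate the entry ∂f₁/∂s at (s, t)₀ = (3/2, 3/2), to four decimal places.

∂f₁/∂s = 2·s + 2·t^2 + t.
At (3/2, 3/2) this is 9.0000.

9.0000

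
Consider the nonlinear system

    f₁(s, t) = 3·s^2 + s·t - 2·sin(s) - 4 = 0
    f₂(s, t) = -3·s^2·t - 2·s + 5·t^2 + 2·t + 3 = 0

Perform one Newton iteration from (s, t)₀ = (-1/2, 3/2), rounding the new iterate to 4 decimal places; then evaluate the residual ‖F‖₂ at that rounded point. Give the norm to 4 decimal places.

5.9112

At (-1/2, 3/2): F = (-3.041149, 17.1250).
Jacobian J = [[6·s + t - 2·cos(s), s], [-6·s·t - 2, -3·s^2 + 10·t + 2]].
At the point, J = [[-3.255165, -0.5000], [2.5000, 16.2500]] (det J = -51.646433).
Solving J·Δ = −F gives Δ = (-0.7911, -0.9321).
Then the next iterate is (s, t)₁ = (-1.2911, 0.5679).
Re-evaluating at (-1.2911, 0.5679): F = (2.189881, 5.490588), so ‖F‖₂ = 5.9112.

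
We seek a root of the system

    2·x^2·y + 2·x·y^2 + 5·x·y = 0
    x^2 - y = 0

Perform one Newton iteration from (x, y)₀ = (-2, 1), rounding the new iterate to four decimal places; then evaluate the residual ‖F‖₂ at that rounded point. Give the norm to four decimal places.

1.4289

At (-2, 1): F = (-6.0000, 3.0000).
Jacobian J = [[4·x·y + 2·y^2 + 5·y, 2·x^2 + 4·x·y + 5·x], [2·x, -1]].
At the point, J = [[-1.0000, -10.0000], [-4.0000, -1.0000]] (det J = -39.0000).
Solving J·Δ = −F gives Δ = (0.9231, -0.6923).
Then the next iterate is (x, y)₁ = (-1.0769, 0.3077).
Re-evaluating at (-1.0769, 0.3077): F = (-1.147043, 0.852014), so ‖F‖₂ = 1.4289.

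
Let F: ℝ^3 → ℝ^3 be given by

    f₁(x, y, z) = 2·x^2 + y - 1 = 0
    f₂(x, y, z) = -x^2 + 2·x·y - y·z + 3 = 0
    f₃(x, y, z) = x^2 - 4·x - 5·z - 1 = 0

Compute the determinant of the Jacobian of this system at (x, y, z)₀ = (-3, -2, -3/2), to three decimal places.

-280.000

J = [[4·x, 1, 0], [-2·x + 2·y, 2·x - z, -y], [2·x - 4, 0, -5]].
At the point, J = [[-12.000, 1.000, 0.000], [2.000, -4.500, 2.000], [-10.000, 0.000, -5.000]].
det J = -280.000.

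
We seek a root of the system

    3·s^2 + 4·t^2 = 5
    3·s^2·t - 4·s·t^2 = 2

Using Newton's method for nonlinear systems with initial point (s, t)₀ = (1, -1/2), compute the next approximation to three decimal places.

At (1, -1/2): F = (-1.000, -4.500).
Jacobian J = [[6·s, 8·t], [6·s·t - 4·t^2, 3·s^2 - 8·s·t]].
At the point, J = [[6.000, -4.000], [-4.000, 7.000]] (det J = 26.000).
Solving J·Δ = −F gives Δ = (0.962, 1.192).
Then the next iterate is (s, t)₁ = (1.962, 0.692).

(1.962, 0.692)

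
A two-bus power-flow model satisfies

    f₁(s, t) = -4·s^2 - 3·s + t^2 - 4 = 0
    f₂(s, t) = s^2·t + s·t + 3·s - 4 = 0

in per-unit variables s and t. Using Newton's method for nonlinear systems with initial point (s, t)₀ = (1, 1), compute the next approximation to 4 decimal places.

At (1, 1): F = (-10.0000, 1.0000).
Jacobian J = [[-8·s - 3, 2·t], [2·s·t + t + 3, s^2 + s]].
At the point, J = [[-11.0000, 2.0000], [6.0000, 2.0000]] (det J = -34.0000).
Solving J·Δ = −F gives Δ = (-0.6471, 1.4412).
Then the next iterate is (s, t)₁ = (0.3529, 2.4412).

(0.3529, 2.4412)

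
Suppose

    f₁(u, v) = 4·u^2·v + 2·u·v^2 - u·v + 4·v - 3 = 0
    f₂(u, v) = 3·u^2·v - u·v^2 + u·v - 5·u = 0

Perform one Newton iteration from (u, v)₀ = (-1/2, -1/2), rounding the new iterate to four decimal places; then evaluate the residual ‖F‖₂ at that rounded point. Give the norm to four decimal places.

2.3366

At (-1/2, -1/2): F = (-6.0000, 2.5000).
Jacobian J = [[8·u·v + 2·v^2 - v, 4·u^2 + 4·u·v - u + 4], [6·u·v - v^2 + v - 5, 3·u^2 - 2·u·v + u]].
At the point, J = [[3.0000, 6.5000], [-4.2500, -0.2500]] (det J = 26.8750).
Solving J·Δ = −F gives Δ = (0.5488, 0.6698).
Then the next iterate is (u, v)₁ = (0.0488, 0.1698).
Re-evaluating at (0.0488, 0.1698): F = (-2.324655, -0.235908), so ‖F‖₂ = 2.3366.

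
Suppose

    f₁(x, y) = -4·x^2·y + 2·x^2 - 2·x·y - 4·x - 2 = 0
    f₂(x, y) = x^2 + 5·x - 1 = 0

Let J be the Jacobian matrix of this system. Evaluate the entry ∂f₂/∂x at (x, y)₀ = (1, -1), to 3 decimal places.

∂f₂/∂x = 2·x + 5.
At (1, -1) this is 7.000.

7.000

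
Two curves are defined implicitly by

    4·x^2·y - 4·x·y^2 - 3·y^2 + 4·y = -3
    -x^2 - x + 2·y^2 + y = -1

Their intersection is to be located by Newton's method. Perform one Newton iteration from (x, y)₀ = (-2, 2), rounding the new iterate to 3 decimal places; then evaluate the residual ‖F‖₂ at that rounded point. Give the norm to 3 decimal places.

18.576

At (-2, 2): F = (63.000, 9.000).
Jacobian J = [[8·x·y - 4·y^2, 4·x^2 - 8·x·y - 6·y + 4], [-2·x - 1, 4·y + 1]].
At the point, J = [[-48.000, 40.000], [3.000, 9.000]] (det J = -552.000).
Solving J·Δ = −F gives Δ = (0.375, -1.125).
Then the next iterate is (x, y)₁ = (-1.625, 0.875).
Re-evaluating at (-1.625, 0.875): F = (18.42188, 2.39062), so ‖F‖₂ = 18.576.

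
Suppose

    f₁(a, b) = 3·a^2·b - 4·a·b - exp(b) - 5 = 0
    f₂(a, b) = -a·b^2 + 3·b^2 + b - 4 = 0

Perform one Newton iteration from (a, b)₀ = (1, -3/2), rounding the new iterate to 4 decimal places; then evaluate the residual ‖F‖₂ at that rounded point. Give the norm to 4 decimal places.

7.7848

At (1, -3/2): F = (-3.723130, -1.0000).
Jacobian J = [[6·a·b - 4·b, 3·a^2 - 4·a - exp(b)], [-b^2, -2·a·b + 6·b + 1]].
At the point, J = [[-3.0000, -1.223130], [-2.2500, -5.0000]] (det J = 12.247957).
Solving J·Δ = −F gives Δ = (-1.4200, 0.4390).
Then the next iterate is (a, b)₁ = (-0.4200, -1.0610).
Re-evaluating at (-0.4200, -1.0610): F = (-7.690071, -1.211034), so ‖F‖₂ = 7.7848.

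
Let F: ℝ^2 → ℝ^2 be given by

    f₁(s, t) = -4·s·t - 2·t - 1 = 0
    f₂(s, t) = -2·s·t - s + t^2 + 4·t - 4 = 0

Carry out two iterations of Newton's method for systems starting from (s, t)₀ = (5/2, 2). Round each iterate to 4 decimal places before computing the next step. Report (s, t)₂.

At (5/2, 2): F = (-25.0000, -4.5000).
Jacobian J = [[-4·t, -4·s - 2], [-2·t - 1, -2·s + 2·t + 4]].
At the point, J = [[-8.0000, -12.0000], [-5.0000, 3.0000]] (det J = -84.0000).
Solving J·Δ = −F gives Δ = (-1.5357, -1.0595).
Then the next iterate is (s, t)₁ = (0.9643, 0.9405).
Round to (0.9643, 0.9405) and repeat: F = (-6.508697, -2.131608), J = [[-3.7620, -5.8572], [-2.8810, 3.9524]].
Δ = (-1.2037, -0.3381), so (s, t)₂ = (-0.2394, 0.6024).

(-0.2394, 0.6024)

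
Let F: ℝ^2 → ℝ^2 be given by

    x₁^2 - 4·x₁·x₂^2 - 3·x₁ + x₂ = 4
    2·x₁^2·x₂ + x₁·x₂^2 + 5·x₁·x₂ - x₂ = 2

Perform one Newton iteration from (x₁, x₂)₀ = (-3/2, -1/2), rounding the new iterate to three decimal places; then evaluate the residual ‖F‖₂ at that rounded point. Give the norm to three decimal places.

At (-3/2, -1/2): F = (3.750, -0.375).
Jacobian J = [[2·x₁ - 4·x₂^2 - 3, -8·x₁·x₂ + 1], [4·x₁·x₂ + x₂^2 + 5·x₂, 2·x₁^2 + 2·x₁·x₂ + 5·x₁ - 1]].
At the point, J = [[-7.000, -5.000], [0.750, -2.500]] (det J = 21.250).
Solving J·Δ = −F gives Δ = (0.529, 0.009).
Then the next iterate is (x₁, x₂)₁ = (-0.971, -0.491).
Re-evaluating at (-0.971, -0.491): F = (0.30120, -0.28515), so ‖F‖₂ = 0.415.

0.415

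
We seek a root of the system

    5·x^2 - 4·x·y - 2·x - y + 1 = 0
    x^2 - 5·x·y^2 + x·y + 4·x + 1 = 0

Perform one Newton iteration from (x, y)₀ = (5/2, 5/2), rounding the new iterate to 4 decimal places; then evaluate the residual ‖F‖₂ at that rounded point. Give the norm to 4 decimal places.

14.6825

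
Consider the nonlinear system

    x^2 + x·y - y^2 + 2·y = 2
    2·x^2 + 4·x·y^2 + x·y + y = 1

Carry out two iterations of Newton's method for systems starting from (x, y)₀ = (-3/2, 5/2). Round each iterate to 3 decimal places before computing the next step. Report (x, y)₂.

(-1.381, 0.871)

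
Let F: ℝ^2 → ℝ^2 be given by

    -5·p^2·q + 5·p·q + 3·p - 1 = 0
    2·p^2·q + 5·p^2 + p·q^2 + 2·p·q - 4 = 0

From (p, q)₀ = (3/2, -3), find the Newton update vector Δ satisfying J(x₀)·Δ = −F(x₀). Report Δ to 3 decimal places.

(-0.580, -1.167)

At (3/2, -3): F = (14.750, -1.750).
Jacobian J = [[-10·p·q + 5·q + 3, -5·p^2 + 5·p], [4·p·q + 10·p + q^2 + 2·q, 2·p^2 + 2·p·q + 2·p]].
At the point, J = [[33.000, -3.750], [0.000, -1.500]] (det J = -49.500).
Solving J·Δ = −F gives Δ = (-0.580, -1.167).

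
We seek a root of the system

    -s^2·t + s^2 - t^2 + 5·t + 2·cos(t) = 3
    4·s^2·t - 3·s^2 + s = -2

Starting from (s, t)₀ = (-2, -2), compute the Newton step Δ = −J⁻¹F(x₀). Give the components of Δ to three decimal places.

(0.414, 1.585)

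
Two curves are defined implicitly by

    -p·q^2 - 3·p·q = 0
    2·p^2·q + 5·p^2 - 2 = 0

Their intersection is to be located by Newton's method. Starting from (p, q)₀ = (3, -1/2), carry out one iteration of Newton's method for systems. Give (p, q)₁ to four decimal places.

(1.3694, -0.2147)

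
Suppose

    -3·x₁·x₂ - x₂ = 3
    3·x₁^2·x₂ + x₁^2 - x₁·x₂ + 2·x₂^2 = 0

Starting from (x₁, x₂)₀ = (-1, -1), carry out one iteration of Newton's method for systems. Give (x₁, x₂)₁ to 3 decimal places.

At (-1, -1): F = (-5.000, -1.000).
Jacobian J = [[-3·x₂, -3·x₁ - 1], [6·x₁·x₂ + 2·x₁ - x₂, 3·x₁^2 - x₁ + 4·x₂]].
At the point, J = [[3.000, 2.000], [5.000, 0.000]] (det J = -10.000).
Solving J·Δ = −F gives Δ = (0.200, 2.200).
Then the next iterate is (x₁, x₂)₁ = (-0.800, 1.200).

(-0.800, 1.200)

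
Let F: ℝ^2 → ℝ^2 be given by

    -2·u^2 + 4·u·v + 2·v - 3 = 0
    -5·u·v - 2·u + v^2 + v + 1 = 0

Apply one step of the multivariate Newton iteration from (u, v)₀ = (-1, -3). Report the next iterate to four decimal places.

(-0.5385, -4.3462)

At (-1, -3): F = (1.0000, -6.0000).
Jacobian J = [[-4·u + 4·v, 4·u + 2], [-5·v - 2, -5·u + 2·v + 1]].
At the point, J = [[-8.0000, -2.0000], [13.0000, 0.0000]] (det J = 26.0000).
Solving J·Δ = −F gives Δ = (0.4615, -1.3462).
Then the next iterate is (u, v)₁ = (-0.5385, -4.3462).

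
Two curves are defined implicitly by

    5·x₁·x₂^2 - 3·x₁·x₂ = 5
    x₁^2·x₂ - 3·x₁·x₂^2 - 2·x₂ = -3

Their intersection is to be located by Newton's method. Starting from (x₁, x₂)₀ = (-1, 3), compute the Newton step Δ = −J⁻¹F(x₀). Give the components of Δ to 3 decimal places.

At (-1, 3): F = (-41.000, 27.000).
Jacobian J = [[5·x₂^2 - 3·x₂, 10·x₁·x₂ - 3·x₁], [2·x₁·x₂ - 3·x₂^2, x₁^2 - 6·x₁·x₂ - 2]].
At the point, J = [[36.000, -27.000], [-33.000, 17.000]] (det J = -279.000).
Solving J·Δ = −F gives Δ = (0.115, -1.366).

(0.115, -1.366)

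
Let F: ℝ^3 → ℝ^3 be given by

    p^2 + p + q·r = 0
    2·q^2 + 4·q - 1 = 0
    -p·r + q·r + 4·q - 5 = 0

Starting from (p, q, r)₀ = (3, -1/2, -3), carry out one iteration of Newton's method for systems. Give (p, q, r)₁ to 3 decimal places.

(1.620, 0.750, -2.826)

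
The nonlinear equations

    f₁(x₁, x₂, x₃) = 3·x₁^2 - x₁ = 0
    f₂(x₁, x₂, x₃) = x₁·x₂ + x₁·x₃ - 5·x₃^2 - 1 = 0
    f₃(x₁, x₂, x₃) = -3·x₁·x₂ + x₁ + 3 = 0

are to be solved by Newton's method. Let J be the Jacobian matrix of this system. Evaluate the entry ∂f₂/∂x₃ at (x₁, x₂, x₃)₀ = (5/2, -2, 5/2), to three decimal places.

∂f₂/∂x₃ = x₁ - 10·x₃.
At (5/2, -2, 5/2) this is -22.500.

-22.500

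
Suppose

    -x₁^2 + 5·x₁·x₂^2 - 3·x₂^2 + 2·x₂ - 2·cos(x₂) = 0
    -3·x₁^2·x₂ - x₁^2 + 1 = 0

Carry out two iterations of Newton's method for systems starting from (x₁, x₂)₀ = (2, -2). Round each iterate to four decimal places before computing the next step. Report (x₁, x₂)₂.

(-0.1685, -3.3895)

At (2, -2): F = (20.832294, 21.0000).
Jacobian J = [[-2·x₁ + 5·x₂^2, 10·x₁·x₂ - 6·x₂ + 2·sin(x₂) + 2], [-6·x₁·x₂ - 2·x₁, -3·x₁^2]].
At the point, J = [[16.0000, -27.818595], [20.0000, -12.0000]] (det J = 364.371897).
Solving J·Δ = −F gives Δ = (-0.9172, 0.2213).
Then the next iterate is (x₁, x₂)₁ = (1.0828, -1.7787).
Round to (1.0828, -1.7787) and repeat: F = (3.320312, 6.083886), J = [[13.653268, -8.544495], [9.390258, -3.517368]].
Δ = (-1.2513, -1.6108), so (x₁, x₂)₂ = (-0.1685, -3.3895).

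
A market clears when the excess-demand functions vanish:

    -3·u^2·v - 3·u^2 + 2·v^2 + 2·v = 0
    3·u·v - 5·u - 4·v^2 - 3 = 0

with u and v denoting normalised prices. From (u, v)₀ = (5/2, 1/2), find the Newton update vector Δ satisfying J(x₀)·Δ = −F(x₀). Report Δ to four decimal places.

At (5/2, 1/2): F = (-26.6250, -12.7500).
Jacobian J = [[-6·u·v - 6·u, -3·u^2 + 4·v + 2], [3·v - 5, 3·u - 8·v]].
At the point, J = [[-22.5000, -14.7500], [-3.5000, 3.5000]] (det J = -130.3750).
Solving J·Δ = −F gives Δ = (-2.1572, 1.4856).

(-2.1572, 1.4856)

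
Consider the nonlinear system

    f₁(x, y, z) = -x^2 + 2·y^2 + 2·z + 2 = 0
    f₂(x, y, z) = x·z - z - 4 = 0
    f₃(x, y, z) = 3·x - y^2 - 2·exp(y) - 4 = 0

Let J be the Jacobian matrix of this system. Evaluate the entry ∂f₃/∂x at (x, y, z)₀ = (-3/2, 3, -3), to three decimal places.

3.000

∂f₃/∂x = 3.
At (-3/2, 3, -3) this is 3.000.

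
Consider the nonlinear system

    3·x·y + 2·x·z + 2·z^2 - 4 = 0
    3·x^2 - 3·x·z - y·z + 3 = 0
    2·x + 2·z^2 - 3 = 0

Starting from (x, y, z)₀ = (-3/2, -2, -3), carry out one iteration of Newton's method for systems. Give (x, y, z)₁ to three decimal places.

(-0.558, -1.257, -1.843)

At (-3/2, -2, -3): F = (32.000, -9.750, 12.000).
Jacobian J = [[3·y + 2·z, 3·x, 2·x + 4·z], [6·x - 3·z, -z, -3·x - y], [2, 0, 4·z]].
At the point, J = [[-12.000, -4.500, -15.000], [0.000, 3.000, 6.500], [2.000, 0.000, -12.000]] (det J = 463.500).
Solving J·Δ = −F gives Δ = (0.942, 0.743, 1.157).
Then the next iterate is (x, y, z)₁ = (-0.558, -1.257, -1.843).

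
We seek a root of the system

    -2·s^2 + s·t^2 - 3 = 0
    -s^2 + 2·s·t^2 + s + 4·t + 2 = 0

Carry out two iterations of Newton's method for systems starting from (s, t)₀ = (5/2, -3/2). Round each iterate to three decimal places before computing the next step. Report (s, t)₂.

(0.535, -2.196)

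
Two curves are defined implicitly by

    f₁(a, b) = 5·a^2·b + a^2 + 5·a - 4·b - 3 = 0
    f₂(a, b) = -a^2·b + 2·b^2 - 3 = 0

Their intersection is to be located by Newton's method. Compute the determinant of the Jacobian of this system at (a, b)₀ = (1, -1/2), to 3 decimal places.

J = [[10·a·b + 2·a + 5, 5·a^2 - 4], [-2·a·b, -a^2 + 4·b]].
At the point, J = [[2.000, 1.000], [1.000, -3.000]].
det J = -7.000.

-7.000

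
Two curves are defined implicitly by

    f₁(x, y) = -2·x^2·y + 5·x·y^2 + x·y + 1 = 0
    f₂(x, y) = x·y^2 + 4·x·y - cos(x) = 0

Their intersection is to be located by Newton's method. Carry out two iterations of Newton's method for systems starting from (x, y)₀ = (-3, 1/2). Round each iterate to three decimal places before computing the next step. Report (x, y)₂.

At (-3, 1/2): F = (-13.250, -5.76001).
Jacobian J = [[-4·x·y + 5·y^2 + y, -2·x^2 + 10·x·y + x], [y^2 + 4·y + sin(x), 2·x·y + 4·x]].
At the point, J = [[7.750, -36.000], [2.10888, -15.000]] (det J = -40.33032).
Solving J·Δ = −F gives Δ = (-0.213, -0.414).
Then the next iterate is (x, y)₁ = (-3.213, 0.086).
Round to (-3.213, 0.086) and repeat: F = (-1.17075, -0.13158), J = [[1.22825, -26.62292], [0.42274, -13.40464]].
Δ = (2.340, 0.064), so (x, y)₂ = (-0.873, 0.150).

(-0.873, 0.150)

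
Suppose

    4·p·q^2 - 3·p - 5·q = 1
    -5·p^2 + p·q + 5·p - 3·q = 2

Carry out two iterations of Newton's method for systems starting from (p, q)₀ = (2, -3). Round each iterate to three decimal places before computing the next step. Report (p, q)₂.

(1.128, -1.072)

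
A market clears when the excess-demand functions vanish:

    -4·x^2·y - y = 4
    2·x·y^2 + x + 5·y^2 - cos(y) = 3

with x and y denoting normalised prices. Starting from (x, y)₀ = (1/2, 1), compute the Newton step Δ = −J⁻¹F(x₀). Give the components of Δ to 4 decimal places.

At (1/2, 1): F = (-6.0000, 2.959698).
Jacobian J = [[-8·x·y, -4·x^2 - 1], [2·y^2 + 1, 4·x·y + 10·y + sin(y)]].
At the point, J = [[-4.0000, -2.0000], [3.0000, 12.841471]] (det J = -45.365884).
Solving J·Δ = −F gives Δ = (-1.5679, 0.1358).

(-1.5679, 0.1358)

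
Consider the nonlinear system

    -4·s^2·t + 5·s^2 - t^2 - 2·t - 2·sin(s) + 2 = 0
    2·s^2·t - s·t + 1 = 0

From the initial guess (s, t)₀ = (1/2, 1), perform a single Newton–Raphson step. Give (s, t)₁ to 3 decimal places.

At (1/2, 1): F = (-1.70885, 1.000).
Jacobian J = [[-8·s·t + 10·s - 2·cos(s), -4·s^2 - 2·t - 2], [4·s·t - t, 2·s^2 - s]].
At the point, J = [[-0.75517, -5.000], [1.000, 0.000]] (det J = 5.000).
Solving J·Δ = −F gives Δ = (-1.000, -0.191).
Then the next iterate is (s, t)₁ = (-0.500, 0.809).

(-0.500, 0.809)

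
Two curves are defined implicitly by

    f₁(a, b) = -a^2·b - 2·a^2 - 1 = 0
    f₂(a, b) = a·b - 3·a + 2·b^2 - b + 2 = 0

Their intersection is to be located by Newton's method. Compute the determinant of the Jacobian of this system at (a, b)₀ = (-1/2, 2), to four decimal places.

25.7500

J = [[-2·a·b - 4·a, -a^2], [b - 3, a + 4·b - 1]].
At the point, J = [[4.0000, -0.2500], [-1.0000, 6.5000]].
det J = 25.7500.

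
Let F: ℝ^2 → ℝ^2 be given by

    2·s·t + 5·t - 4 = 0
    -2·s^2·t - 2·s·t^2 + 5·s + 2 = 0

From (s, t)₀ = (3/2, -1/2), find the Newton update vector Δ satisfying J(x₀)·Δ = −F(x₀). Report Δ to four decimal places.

At (3/2, -1/2): F = (-8.0000, 11.0000).
Jacobian J = [[2·t, 2·s + 5], [-4·s·t - 2·t^2 + 5, -2·s^2 - 4·s·t]].
At the point, J = [[-1.0000, 8.0000], [7.5000, -1.5000]] (det J = -58.5000).
Solving J·Δ = −F gives Δ = (-1.2991, 0.8376).

(-1.2991, 0.8376)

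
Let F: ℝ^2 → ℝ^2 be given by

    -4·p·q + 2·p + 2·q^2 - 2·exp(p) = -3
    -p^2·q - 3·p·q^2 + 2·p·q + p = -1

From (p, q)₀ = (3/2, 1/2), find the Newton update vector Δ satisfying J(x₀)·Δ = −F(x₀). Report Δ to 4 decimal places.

At (3/2, 1/2): F = (-5.463378, 1.7500).
Jacobian J = [[-4·q - 2·exp(p) + 2, -4·p + 4·q], [-2·p·q - 3·q^2 + 2·q + 1, -p^2 - 6·p·q + 2·p]].
At the point, J = [[-8.963378, -4.0000], [-0.2500, -3.7500]] (det J = 32.612668).
Solving J·Δ = −F gives Δ = (-0.8429, 0.5229).

(-0.8429, 0.5229)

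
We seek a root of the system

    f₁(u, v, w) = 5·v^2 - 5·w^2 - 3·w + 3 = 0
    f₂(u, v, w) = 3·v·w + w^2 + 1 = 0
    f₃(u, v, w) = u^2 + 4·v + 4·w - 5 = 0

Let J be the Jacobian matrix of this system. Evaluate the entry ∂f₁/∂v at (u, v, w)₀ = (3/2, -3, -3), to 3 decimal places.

∂f₁/∂v = 10·v.
At (3/2, -3, -3) this is -30.000.

-30.000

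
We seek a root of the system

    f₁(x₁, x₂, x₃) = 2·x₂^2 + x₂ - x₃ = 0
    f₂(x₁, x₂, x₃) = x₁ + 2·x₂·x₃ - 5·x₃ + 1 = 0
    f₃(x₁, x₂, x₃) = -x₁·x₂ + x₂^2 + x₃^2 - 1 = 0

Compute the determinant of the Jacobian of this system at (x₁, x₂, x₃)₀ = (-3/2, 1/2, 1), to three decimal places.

-3.500

J = [[0, 4·x₂ + 1, -1], [1, 2·x₃, 2·x₂ - 5], [-x₂, -x₁ + 2·x₂, 2·x₃]].
At the point, J = [[0.000, 3.000, -1.000], [1.000, 2.000, -4.000], [-0.500, 2.500, 2.000]].
det J = -3.500.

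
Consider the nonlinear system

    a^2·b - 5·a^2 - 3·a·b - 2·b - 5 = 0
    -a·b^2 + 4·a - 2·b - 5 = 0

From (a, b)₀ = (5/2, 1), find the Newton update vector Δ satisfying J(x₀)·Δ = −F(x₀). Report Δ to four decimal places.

At (5/2, 1): F = (-39.5000, 0.5000).
Jacobian J = [[2·a·b - 10·a - 3·b, a^2 - 3·a - 2], [-b^2 + 4, -2·a·b - 2]].
At the point, J = [[-23.0000, -3.2500], [3.0000, -7.0000]] (det J = 170.7500).
Solving J·Δ = −F gives Δ = (-1.6288, -0.6266).

(-1.6288, -0.6266)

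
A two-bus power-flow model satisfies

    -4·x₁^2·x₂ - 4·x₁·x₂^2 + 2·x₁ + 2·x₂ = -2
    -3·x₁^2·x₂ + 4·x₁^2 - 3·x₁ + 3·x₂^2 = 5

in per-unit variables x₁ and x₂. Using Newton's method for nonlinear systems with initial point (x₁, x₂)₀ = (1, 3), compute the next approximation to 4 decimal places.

(0.8295, 1.9189)

At (1, 3): F = (-38.0000, 14.0000).
Jacobian J = [[-8·x₁·x₂ - 4·x₂^2 + 2, -4·x₁^2 - 8·x₁·x₂ + 2], [-6·x₁·x₂ + 8·x₁ - 3, -3·x₁^2 + 6·x₂]].
At the point, J = [[-58.0000, -26.0000], [-13.0000, 15.0000]] (det J = -1208.0000).
Solving J·Δ = −F gives Δ = (-0.1705, -1.0811).
Then the next iterate is (x₁, x₂)₁ = (0.8295, 1.9189).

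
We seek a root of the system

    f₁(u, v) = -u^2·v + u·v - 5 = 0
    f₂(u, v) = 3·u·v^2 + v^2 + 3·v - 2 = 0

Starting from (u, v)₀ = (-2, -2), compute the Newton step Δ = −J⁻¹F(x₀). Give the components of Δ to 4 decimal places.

(-0.0443, 1.2405)

At (-2, -2): F = (7.0000, -28.0000).
Jacobian J = [[-2·u·v + v, -u^2 + u], [3·v^2, 6·u·v + 2·v + 3]].
At the point, J = [[-10.0000, -6.0000], [12.0000, 23.0000]] (det J = -158.0000).
Solving J·Δ = −F gives Δ = (-0.0443, 1.2405).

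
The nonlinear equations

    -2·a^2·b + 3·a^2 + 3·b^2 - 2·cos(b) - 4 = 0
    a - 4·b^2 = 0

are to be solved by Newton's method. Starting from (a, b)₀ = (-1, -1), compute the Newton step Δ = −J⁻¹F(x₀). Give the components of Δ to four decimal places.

(-0.3564, 0.6695)

At (-1, -1): F = (2.919395, -5.0000).
Jacobian J = [[-4·a·b + 6·a, -2·a^2 + 6·b + 2·sin(b)], [1, -8·b]].
At the point, J = [[-10.0000, -9.682942], [1.0000, 8.0000]] (det J = -70.317058).
Solving J·Δ = −F gives Δ = (-0.3564, 0.6695).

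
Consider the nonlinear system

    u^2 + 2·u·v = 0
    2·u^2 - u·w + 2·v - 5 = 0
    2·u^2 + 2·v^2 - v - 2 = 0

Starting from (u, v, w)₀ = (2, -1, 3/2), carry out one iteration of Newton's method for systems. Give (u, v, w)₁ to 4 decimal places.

(1.1429, -0.5714, -1.8571)

At (2, -1, 3/2): F = (0.0000, -2.0000, 9.0000).
Jacobian J = [[2·u + 2·v, 2·u, 0], [4·u - w, 2, -u], [4·u, 4·v - 1, 0]].
At the point, J = [[2.0000, 4.0000, 0.0000], [6.5000, 2.0000, -2.0000], [8.0000, -5.0000, 0.0000]] (det J = -84.0000).
Solving J·Δ = −F gives Δ = (-0.8571, 0.4286, -3.3571).
Then the next iterate is (u, v, w)₁ = (1.1429, -0.5714, -1.8571).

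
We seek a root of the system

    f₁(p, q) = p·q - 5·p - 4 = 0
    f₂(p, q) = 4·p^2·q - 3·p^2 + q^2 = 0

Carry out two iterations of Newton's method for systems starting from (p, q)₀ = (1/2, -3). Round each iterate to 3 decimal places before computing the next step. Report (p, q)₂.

(-0.894, 0.772)

At (1/2, -3): F = (-8.000, 5.250).
Jacobian J = [[q - 5, p], [8·p·q - 6·p, 4·p^2 + 2·q]].
At the point, J = [[-8.000, 0.500], [-15.000, -5.000]] (det J = 47.500).
Solving J·Δ = −F gives Δ = (-0.787, 3.411).
Then the next iterate is (p, q)₁ = (-0.287, 0.411).
Round to (-0.287, 0.411) and repeat: F = (-2.68296, 0.05723), J = [[-4.589, -0.287], [0.77834, 1.15148]].
Δ = (-0.607, 0.361), so (p, q)₂ = (-0.894, 0.772).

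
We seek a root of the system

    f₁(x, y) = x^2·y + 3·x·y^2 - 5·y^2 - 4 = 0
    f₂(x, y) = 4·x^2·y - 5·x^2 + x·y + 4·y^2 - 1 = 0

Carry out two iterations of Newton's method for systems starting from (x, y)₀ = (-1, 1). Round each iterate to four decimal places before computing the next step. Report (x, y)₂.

(13.5550, 10.8166)

At (-1, 1): F = (-11.0000, 1.0000).
Jacobian J = [[2·x·y + 3·y^2, x^2 + 6·x·y - 10·y], [8·x·y - 10·x + y, 4·x^2 + x + 8·y]].
At the point, J = [[1.0000, -15.0000], [3.0000, 11.0000]] (det J = 56.0000).
Solving J·Δ = −F gives Δ = (1.8929, -0.6071).
Then the next iterate is (x, y)₁ = (0.8929, 0.3929).
Round to (0.8929, 0.3929) and repeat: F = (-4.045092, -2.765060), J = [[1.164752, -1.026807], [-5.729537, 7.225182]].
Δ = (12.6621, 10.4237), so (x, y)₂ = (13.5550, 10.8166).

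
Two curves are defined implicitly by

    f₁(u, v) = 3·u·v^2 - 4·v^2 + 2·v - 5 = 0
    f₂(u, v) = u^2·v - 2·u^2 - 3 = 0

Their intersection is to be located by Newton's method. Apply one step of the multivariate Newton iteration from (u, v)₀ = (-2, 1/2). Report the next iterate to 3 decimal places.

(-0.078, -0.132)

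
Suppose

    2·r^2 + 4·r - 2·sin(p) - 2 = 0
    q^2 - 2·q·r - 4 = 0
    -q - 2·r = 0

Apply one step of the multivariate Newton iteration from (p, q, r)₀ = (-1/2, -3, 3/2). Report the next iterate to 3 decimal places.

At (-1/2, -3, 3/2): F = (9.45885, 14.000, 0.000).
Jacobian J = [[-2·cos(p), 0, 4·r + 4], [0, 2·q - 2·r, -2·q], [0, -1, -2]].
At the point, J = [[-1.75517, 0.000, 10.000], [0.000, -9.000, 6.000], [0.000, -1.000, -2.000]] (det J = -42.12396).
Solving J·Δ = −F gives Δ = (2.066, 1.167, -0.583).
Then the next iterate is (p, q, r)₁ = (1.566, -1.833, 0.917).

(1.566, -1.833, 0.917)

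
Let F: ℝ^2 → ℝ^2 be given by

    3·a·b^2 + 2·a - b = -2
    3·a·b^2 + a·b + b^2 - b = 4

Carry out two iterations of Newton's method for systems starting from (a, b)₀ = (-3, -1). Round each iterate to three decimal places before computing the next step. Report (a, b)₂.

At (-3, -1): F = (-12.000, -8.000).
Jacobian J = [[3·b^2 + 2, 6·a·b - 1], [3·b^2 + b, 6·a·b + a + 2·b - 1]].
At the point, J = [[5.000, 17.000], [2.000, 12.000]] (det J = 26.000).
Solving J·Δ = −F gives Δ = (0.308, 0.615).
Then the next iterate is (a, b)₁ = (-2.692, -0.385).
Round to (-2.692, -0.385) and repeat: F = (-4.19607, -3.62742), J = [[2.44468, 5.21852], [0.05967, 1.75652]].
Δ = (-2.902, 2.164), so (a, b)₂ = (-5.594, 1.779).

(-5.594, 1.779)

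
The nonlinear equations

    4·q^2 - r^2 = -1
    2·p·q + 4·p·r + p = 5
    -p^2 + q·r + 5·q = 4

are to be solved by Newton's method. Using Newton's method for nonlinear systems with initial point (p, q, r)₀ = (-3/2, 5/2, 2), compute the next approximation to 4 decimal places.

(-0.6250, 1.0833, 0.4167)

At (-3/2, 5/2, 2): F = (22.0000, -26.0000, 11.2500).
Jacobian J = [[0, 8·q, -2·r], [2·q + 4·r + 1, 2·p, 4·p], [-2·p, r + 5, q]].
At the point, J = [[0.0000, 20.0000, -4.0000], [14.0000, -3.0000, -6.0000], [3.0000, 7.0000, 2.5000]] (det J = -1488.0000).
Solving J·Δ = −F gives Δ = (0.8750, -1.4167, -1.5833).
Then the next iterate is (p, q, r)₁ = (-0.6250, 1.0833, 0.4167).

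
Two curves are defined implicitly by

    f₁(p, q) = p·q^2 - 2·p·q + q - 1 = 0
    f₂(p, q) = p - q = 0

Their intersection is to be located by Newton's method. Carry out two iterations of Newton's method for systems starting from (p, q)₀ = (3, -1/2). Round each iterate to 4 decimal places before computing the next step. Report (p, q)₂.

At (3, -1/2): F = (2.2500, 3.5000).
Jacobian J = [[q^2 - 2·q, 2·p·q - 2·p + 1], [1, -1]].
At the point, J = [[1.2500, -8.0000], [1.0000, -1.0000]] (det J = 6.7500).
Solving J·Δ = −F gives Δ = (-3.8148, -0.3148).
Then the next iterate is (p, q)₁ = (-0.8148, -0.8148).
Round to (-0.8148, -0.8148) and repeat: F = (-3.683543, 0.0000), J = [[2.293499, 3.957398], [1.0000, -1.0000]].
Δ = (0.5893, 0.5893), so (p, q)₂ = (-0.2255, -0.2255).

(-0.2255, -0.2255)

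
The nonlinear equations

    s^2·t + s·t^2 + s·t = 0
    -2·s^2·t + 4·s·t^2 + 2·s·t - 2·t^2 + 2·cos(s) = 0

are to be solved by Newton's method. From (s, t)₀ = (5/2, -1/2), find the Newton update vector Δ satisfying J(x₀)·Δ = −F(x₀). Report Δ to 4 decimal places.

(-1.7078, -0.1514)

At (5/2, -1/2): F = (-3.7500, 4.147713).
Jacobian J = [[2·s·t + t^2 + t, s^2 + 2·s·t + s], [-4·s·t + 4·t^2 + 2·t - 2·sin(s), -2·s^2 + 8·s·t + 2·s - 4·t]].
At the point, J = [[-2.7500, 6.2500], [3.803056, -15.5000]] (det J = 18.855902).
Solving J·Δ = −F gives Δ = (-1.7078, -0.1514).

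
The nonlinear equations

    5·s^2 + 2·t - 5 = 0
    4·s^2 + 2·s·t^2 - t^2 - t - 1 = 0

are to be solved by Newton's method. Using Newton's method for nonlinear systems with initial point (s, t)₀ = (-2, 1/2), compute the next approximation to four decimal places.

(-1.1887, 0.6126)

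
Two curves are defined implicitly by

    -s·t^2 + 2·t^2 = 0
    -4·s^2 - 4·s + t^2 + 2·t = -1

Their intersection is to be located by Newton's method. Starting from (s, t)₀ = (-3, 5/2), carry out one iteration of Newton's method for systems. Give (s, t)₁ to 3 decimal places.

At (-3, 5/2): F = (31.250, -11.750).
Jacobian J = [[-t^2, -2·s·t + 4·t], [-8·s - 4, 2·t + 2]].
At the point, J = [[-6.250, 25.000], [20.000, 7.000]] (det J = -543.750).
Solving J·Δ = −F gives Δ = (0.943, -1.014).
Then the next iterate is (s, t)₁ = (-2.057, 1.486).

(-2.057, 1.486)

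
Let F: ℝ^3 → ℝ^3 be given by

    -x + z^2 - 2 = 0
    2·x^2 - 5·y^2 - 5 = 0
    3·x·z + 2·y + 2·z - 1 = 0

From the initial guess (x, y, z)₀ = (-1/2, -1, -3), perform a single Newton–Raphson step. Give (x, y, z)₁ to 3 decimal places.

(-0.727, -0.095, -1.712)

At (-1/2, -1, -3): F = (7.500, -9.500, -4.500).
Jacobian J = [[-1, 0, 2·z], [4·x, -10·y, 0], [3·z, 2, 3·x + 2]].
At the point, J = [[-1.000, 0.000, -6.000], [-2.000, 10.000, 0.000], [-9.000, 2.000, 0.500]] (det J = -521.000).
Solving J·Δ = −F gives Δ = (-0.227, 0.905, 1.288).
Then the next iterate is (x, y, z)₁ = (-0.727, -0.095, -1.712).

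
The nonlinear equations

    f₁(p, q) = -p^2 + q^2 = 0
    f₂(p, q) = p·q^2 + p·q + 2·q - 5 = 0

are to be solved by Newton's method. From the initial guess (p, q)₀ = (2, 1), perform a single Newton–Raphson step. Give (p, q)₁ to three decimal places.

At (2, 1): F = (-3.000, 1.000).
Jacobian J = [[-2·p, 2·q], [q^2 + q, 2·p·q + p + 2]].
At the point, J = [[-4.000, 2.000], [2.000, 8.000]] (det J = -36.000).
Solving J·Δ = −F gives Δ = (-0.722, 0.056).
Then the next iterate is (p, q)₁ = (1.278, 1.056).

(1.278, 1.056)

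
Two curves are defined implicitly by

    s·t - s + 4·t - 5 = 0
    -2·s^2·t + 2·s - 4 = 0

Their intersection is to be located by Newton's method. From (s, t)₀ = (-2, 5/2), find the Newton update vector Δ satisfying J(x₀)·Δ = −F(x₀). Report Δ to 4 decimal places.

At (-2, 5/2): F = (2.0000, -28.0000).
Jacobian J = [[t - 1, s + 4], [-4·s·t + 2, -2·s^2]].
At the point, J = [[1.5000, 2.0000], [22.0000, -8.0000]] (det J = -56.0000).
Solving J·Δ = −F gives Δ = (0.7143, -1.5357).

(0.7143, -1.5357)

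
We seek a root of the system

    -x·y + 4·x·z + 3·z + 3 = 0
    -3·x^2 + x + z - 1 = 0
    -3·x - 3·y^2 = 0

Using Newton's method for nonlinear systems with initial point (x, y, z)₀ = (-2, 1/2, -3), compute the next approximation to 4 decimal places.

At (-2, 1/2, -3): F = (19.0000, -18.0000, 5.2500).
Jacobian J = [[-y + 4·z, -x, 4·x + 3], [-6·x + 1, 0, 1], [-3, -6·y, 0]].
At the point, J = [[-12.5000, 2.0000, -5.0000], [13.0000, 0.0000, 1.0000], [-3.0000, -3.0000, 0.0000]] (det J = 151.5000).
Solving J·Δ = −F gives Δ = (1.3366, 0.4134, 0.6238).
Then the next iterate is (x, y, z)₁ = (-0.6634, 0.9134, -2.3762).

(-0.6634, 0.9134, -2.3762)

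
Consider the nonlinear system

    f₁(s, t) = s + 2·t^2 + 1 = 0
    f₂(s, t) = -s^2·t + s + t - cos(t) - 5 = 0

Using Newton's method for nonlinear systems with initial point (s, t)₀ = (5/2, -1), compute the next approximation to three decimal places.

(3.877, 0.719)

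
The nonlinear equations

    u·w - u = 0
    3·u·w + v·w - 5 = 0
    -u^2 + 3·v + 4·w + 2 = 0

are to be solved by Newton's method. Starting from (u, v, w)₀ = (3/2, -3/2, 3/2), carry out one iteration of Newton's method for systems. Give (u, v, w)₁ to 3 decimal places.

(1.787, -0.836, 0.904)

At (3/2, -3/2, 3/2): F = (0.750, -0.500, 1.250).
Jacobian J = [[w - 1, 0, u], [3·w, w, 3·u + v], [-2·u, 3, 4]].
At the point, J = [[0.500, 0.000, 1.500], [4.500, 1.500, 3.000], [-3.000, 3.000, 4.000]] (det J = 25.500).
Solving J·Δ = −F gives Δ = (0.287, 0.664, -0.596).
Then the next iterate is (u, v, w)₁ = (1.787, -0.836, 0.904).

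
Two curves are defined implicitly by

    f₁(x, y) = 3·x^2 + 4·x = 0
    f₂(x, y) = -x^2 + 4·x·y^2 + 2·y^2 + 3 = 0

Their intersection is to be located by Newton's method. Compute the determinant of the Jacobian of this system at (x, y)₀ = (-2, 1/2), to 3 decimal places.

J = [[6·x + 4, 0], [-2·x + 4·y^2, 8·x·y + 4·y]].
At the point, J = [[-8.000, 0.000], [5.000, -6.000]].
det J = 48.000.

48.000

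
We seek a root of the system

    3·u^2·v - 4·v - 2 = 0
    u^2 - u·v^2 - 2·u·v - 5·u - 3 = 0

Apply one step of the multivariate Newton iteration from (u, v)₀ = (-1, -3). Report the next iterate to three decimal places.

(-0.976, -1.561)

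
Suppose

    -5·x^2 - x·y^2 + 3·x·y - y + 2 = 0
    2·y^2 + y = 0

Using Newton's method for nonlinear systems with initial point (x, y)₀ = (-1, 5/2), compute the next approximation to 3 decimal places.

(-0.279, 1.136)

At (-1, 5/2): F = (-6.750, 15.000).
Jacobian J = [[-10·x - y^2 + 3·y, -2·x·y + 3·x - 1], [0, 4·y + 1]].
At the point, J = [[11.250, 1.000], [0.000, 11.000]] (det J = 123.750).
Solving J·Δ = −F gives Δ = (0.721, -1.364).
Then the next iterate is (x, y)₁ = (-0.279, 1.136).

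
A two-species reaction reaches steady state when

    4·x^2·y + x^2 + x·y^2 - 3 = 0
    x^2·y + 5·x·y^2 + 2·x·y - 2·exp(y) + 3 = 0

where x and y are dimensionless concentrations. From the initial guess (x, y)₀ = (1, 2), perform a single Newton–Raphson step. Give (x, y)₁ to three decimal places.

(0.268, 2.763)

At (1, 2): F = (10.000, 14.22189).
Jacobian J = [[8·x·y + 2·x + y^2, 4·x^2 + 2·x·y], [2·x·y + 5·y^2 + 2·y, x^2 + 10·x·y + 2·x - 2·exp(y)]].
At the point, J = [[22.000, 8.000], [28.000, 8.22189]] (det J = -43.11847).
Solving J·Δ = −F gives Δ = (-0.732, 0.763).
Then the next iterate is (x, y)₁ = (0.268, 2.763).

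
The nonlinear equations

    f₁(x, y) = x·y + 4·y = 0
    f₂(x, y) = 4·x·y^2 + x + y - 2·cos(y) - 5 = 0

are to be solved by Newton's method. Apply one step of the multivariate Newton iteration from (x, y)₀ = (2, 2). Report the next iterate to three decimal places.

(9.009, -2.336)

At (2, 2): F = (12.000, 31.83229).
Jacobian J = [[y, x + 4], [4·y^2 + 1, 8·x·y + 2·sin(y) + 1]].
At the point, J = [[2.000, 6.000], [17.000, 34.81859]] (det J = -32.36281).
Solving J·Δ = −F gives Δ = (7.009, -4.336).
Then the next iterate is (x, y)₁ = (9.009, -2.336).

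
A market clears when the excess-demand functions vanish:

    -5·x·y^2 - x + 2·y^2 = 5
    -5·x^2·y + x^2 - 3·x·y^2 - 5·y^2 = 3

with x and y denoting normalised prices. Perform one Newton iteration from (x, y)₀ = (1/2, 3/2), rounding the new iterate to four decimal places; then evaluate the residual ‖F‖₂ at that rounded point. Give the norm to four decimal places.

At (1/2, 3/2): F = (-6.6250, -19.2500).
Jacobian J = [[-5·y^2 - 1, -10·x·y + 4·y], [-10·x·y + 2·x - 3·y^2, -5·x^2 - 6·x·y - 10·y]].
At the point, J = [[-12.2500, -1.5000], [-13.2500, -20.7500]] (det J = 234.3125).
Solving J·Δ = −F gives Δ = (-0.4635, -0.6318).
Then the next iterate is (x, y)₁ = (0.0365, 0.8682).
Re-evaluating at (0.0365, 0.8682): F = (-3.666521, -6.855845), so ‖F‖₂ = 7.7747.

7.7747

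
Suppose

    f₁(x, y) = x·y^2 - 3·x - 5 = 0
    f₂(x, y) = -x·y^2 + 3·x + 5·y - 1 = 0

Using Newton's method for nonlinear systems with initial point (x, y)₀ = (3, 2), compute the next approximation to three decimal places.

At (3, 2): F = (-2.000, 6.000).
Jacobian J = [[y^2 - 3, 2·x·y], [-y^2 + 3, -2·x·y + 5]].
At the point, J = [[1.000, 12.000], [-1.000, -7.000]] (det J = 5.000).
Solving J·Δ = −F gives Δ = (11.600, -0.800).
Then the next iterate is (x, y)₁ = (14.600, 1.200).

(14.600, 1.200)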